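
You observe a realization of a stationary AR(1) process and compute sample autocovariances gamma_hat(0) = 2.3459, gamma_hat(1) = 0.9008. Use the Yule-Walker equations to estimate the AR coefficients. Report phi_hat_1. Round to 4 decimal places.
\hat\phi_{1} = 0.3840

The Yule-Walker equations for an AR(p) process read, in matrix form,
  Gamma_p phi = r_p,   with   (Gamma_p)_{ij} = gamma(|i - j|),
                       (r_p)_i = gamma(i),   i,j = 1..p.
Substitute the sample gammas (Toeplitz matrix and right-hand side of size 1):
  Gamma_p = [[2.3459]]
  r_p     = [0.9008]
With p = 1 this is the single equation gamma(0) phi_1 = gamma(1):
  phi_hat_1 = gamma(1) / gamma(0) = 0.9008 / 2.3459 = 0.3840.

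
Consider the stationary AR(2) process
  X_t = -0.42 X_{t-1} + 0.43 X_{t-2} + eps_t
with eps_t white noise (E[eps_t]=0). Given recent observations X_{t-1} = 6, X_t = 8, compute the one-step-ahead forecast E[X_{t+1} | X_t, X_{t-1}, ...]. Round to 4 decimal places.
E[X_{t+1} \mid \mathcal F_t] = -0.7800

For an AR(p) model X_t = c + sum_i phi_i X_{t-i} + eps_t, the
one-step-ahead conditional mean is
  E[X_{t+1} | X_t, ...] = c + sum_i phi_i X_{t+1-i}.
Substitute known values:
  E[X_{t+1} | ...] = (-0.42) * (8) + (0.43) * (6)
                   = -0.7800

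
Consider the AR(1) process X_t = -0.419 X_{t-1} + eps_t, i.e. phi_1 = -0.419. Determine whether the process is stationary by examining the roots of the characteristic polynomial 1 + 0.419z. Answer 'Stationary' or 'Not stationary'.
\text{Stationary}

The AR(p) characteristic polynomial is P(z) = 1 + 0.419z.
Stationarity requires all roots to lie outside the unit circle, i.e. |z| > 1 for every root.
This is linear in z: 1 + (0.419) z = 0  =>  z = -1/(0.419) = -2.386635,  |z| = 2.386635.
Moduli of all roots: 2.3866.
All moduli strictly greater than 1? Yes.
Verdict: Stationary.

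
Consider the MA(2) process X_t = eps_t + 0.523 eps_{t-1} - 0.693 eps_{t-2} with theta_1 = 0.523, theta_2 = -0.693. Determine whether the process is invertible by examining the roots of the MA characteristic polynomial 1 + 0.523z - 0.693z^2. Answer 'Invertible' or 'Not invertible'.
\text{Not invertible}

The MA(q) characteristic polynomial is P(z) = 1 + 0.523z - 0.693z^2.
Invertibility requires all roots to lie outside the unit circle, i.e. |z| > 1 for every root.
Set 1 + (0.523) z + (-0.693) z^2 = 0, i.e. a z^2 + b z + c = 0 with a = -0.693, b = 0.523, c = 1.
Discriminant D = b^2 - 4ac = (0.523)^2 - 4*(-0.693)*1 = 0.273529 - (-2.772) = 3.045529.
D >= 0, so the roots are real: z = (-b +/- sqrt(D)) / (2a) = (-0.523 +/- 1.745144) / (-1.386).
  z_1 = (-0.523 + 1.745144) / (-1.386) = -0.8818,   |z_1| = 0.8818.
  z_2 = (-0.523 - 1.745144) / (-1.386) = 1.6365,   |z_2| = 1.6365.
Moduli of all roots: 0.8818, 1.6365.
All moduli strictly greater than 1? No.
Verdict: Not invertible.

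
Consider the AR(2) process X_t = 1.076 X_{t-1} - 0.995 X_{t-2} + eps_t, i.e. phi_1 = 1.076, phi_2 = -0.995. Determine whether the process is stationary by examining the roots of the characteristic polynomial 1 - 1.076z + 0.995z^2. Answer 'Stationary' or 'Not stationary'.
\text{Stationary}

The AR(p) characteristic polynomial is P(z) = 1 - 1.076z + 0.995z^2.
Stationarity requires all roots to lie outside the unit circle, i.e. |z| > 1 for every root.
Set 1 + (-1.076) z + (0.995) z^2 = 0, i.e. a z^2 + b z + c = 0 with a = 0.995, b = -1.076, c = 1.
Discriminant D = b^2 - 4ac = (-1.076)^2 - 4*(0.995)*1 = 1.157776 - (3.98) = -2.822224.
D < 0, so the roots are the complex-conjugate pair z = (-b +/- i sqrt(-D)) / (2a) = 0.5407 +/- 0.8442i.
For a conjugate pair |z|^2 = z * conj(z) = (product of roots) = c/a = 1/(0.995) = 1.005025, so |z| = sqrt(1.005025) = 1.0025 for both roots.
Moduli of all roots: 1.0025, 1.0025.
All moduli strictly greater than 1? Yes.
Verdict: Stationary.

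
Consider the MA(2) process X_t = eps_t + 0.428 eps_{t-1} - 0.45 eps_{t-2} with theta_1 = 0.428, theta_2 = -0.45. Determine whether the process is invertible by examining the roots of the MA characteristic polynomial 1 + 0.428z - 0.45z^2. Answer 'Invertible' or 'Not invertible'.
\text{Invertible}

The MA(q) characteristic polynomial is P(z) = 1 + 0.428z - 0.45z^2.
Invertibility requires all roots to lie outside the unit circle, i.e. |z| > 1 for every root.
Set 1 + (0.428) z + (-0.45) z^2 = 0, i.e. a z^2 + b z + c = 0 with a = -0.45, b = 0.428, c = 1.
Discriminant D = b^2 - 4ac = (0.428)^2 - 4*(-0.45)*1 = 0.183184 - (-1.8) = 1.983184.
D >= 0, so the roots are real: z = (-b +/- sqrt(D)) / (2a) = (-0.428 +/- 1.408256) / (-0.9).
  z_1 = (-0.428 + 1.408256) / (-0.9) = -1.0892,   |z_1| = 1.0892.
  z_2 = (-0.428 - 1.408256) / (-0.9) = 2.0403,   |z_2| = 2.0403.
Moduli of all roots: 1.0892, 2.0403.
All moduli strictly greater than 1? Yes.
Verdict: Invertible.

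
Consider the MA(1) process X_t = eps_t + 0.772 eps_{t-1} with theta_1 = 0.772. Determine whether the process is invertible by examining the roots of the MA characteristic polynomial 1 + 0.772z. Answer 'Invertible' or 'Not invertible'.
\text{Invertible}

The MA(q) characteristic polynomial is P(z) = 1 + 0.772z.
Invertibility requires all roots to lie outside the unit circle, i.e. |z| > 1 for every root.
This is linear in z: 1 + (0.772) z = 0  =>  z = -1/(0.772) = -1.295337,  |z| = 1.295337.
Moduli of all roots: 1.2953.
All moduli strictly greater than 1? Yes.
Verdict: Invertible.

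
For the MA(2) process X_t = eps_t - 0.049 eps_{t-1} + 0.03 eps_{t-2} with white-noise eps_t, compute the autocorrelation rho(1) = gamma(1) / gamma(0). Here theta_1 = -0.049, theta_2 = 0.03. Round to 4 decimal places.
\rho(1) = -0.0503

For an MA(q) process with theta_0 = 1, the autocovariance is
  gamma(k) = sigma^2 * sum_{i=0..q-k} theta_i * theta_{i+k},
and rho(k) = gamma(k) / gamma(0). Sigma^2 cancels.
  numerator   = (1)*(-0.049) + (-0.049)*(0.03) = -0.05047.
  denominator = (1)^2 + (-0.049)^2 + (0.03)^2 = 1.003301.
  rho(1) = -0.05047 / 1.003301 = -0.0503.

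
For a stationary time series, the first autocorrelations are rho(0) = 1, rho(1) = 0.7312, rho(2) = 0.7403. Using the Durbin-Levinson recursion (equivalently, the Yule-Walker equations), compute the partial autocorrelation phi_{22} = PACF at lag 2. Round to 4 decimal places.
\phi_{22} = 0.4419

The PACF at lag k is phi_{kk}, the last component of the solution
to the Yule-Walker system G_k phi = r_k where
  (G_k)_{ij} = rho(|i - j|), (r_k)_i = rho(i), i,j = 1..k.
Equivalently, Durbin-Levinson gives phi_{kk} iteratively:
  phi_{11} = rho(1)
  phi_{kk} = [rho(k) - sum_{j=1..k-1} phi_{k-1,j} rho(k-j)]
            / [1 - sum_{j=1..k-1} phi_{k-1,j} rho(j)],
  phi_{k,j} = phi_{k-1,j} - phi_{kk} phi_{k-1,k-j},  j = 1..k-1.
Step k = 1:
  phi_11 = rho(1) = 0.7312.
Step k = 2:
  phi_22 = [rho(2) - phi_11 rho(1)] / [1 - phi_11 rho(1)] = [0.7403 - (0.7312)(0.7312)] / [1 - (0.7312)(0.7312)]
         = 0.20564656 / 0.46534656 = 0.4419.
Therefore phi_{22} = 0.4419.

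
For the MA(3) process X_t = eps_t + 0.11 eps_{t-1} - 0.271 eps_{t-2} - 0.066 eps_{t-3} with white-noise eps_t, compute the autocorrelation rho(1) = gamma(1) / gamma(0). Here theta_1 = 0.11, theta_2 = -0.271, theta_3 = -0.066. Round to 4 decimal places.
\rho(1) = 0.0900

For an MA(q) process with theta_0 = 1, the autocovariance is
  gamma(k) = sigma^2 * sum_{i=0..q-k} theta_i * theta_{i+k},
and rho(k) = gamma(k) / gamma(0). Sigma^2 cancels.
  numerator   = (1)*(0.11) + (0.11)*(-0.271) + (-0.271)*(-0.066) = 0.098076.
  denominator = (1)^2 + (0.11)^2 + (-0.271)^2 + (-0.066)^2 = 1.089897.
  rho(1) = 0.098076 / 1.089897 = 0.0900.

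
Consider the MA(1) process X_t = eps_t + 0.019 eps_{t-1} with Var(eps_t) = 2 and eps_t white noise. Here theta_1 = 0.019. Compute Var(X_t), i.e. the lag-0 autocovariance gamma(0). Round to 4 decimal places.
\gamma(0) = 2.0007

For an MA(q) process X_t = eps_t + sum_i theta_i eps_{t-i} with
Var(eps_t) = sigma^2, the variance is
  gamma(0) = sigma^2 * (1 + sum_i theta_i^2).
  sum_i theta_i^2 = (0.019)^2 = 0.000361.
  gamma(0) = 2 * (1 + 0.000361) = 2 * 1.000361 = 2.000722, which rounds to 2.0007.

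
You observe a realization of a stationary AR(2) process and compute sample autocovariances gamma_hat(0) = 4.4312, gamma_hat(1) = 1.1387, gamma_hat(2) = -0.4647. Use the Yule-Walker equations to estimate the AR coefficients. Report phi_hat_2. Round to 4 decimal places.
\hat\phi_{2} = -0.1830

The Yule-Walker equations for an AR(p) process read, in matrix form,
  Gamma_p phi = r_p,   with   (Gamma_p)_{ij} = gamma(|i - j|),
                       (r_p)_i = gamma(i),   i,j = 1..p.
Substitute the sample gammas (Toeplitz matrix and right-hand side of size 2):
  Gamma_p = [[4.4312, 1.1387], [1.1387, 4.4312]]
  r_p     = [1.1387, -0.4647]
Written out:
  4.4312 phi_1 + 1.1387 phi_2 = 1.1387
  1.1387 phi_1 + 4.4312 phi_2 = -0.4647
Solve by Cramer's rule:
  det = gamma(0)^2 - gamma(1)^2 = (4.4312)^2 - (1.1387)^2 = 19.63553344 - 1.29663769 = 18.33889575
  phi_hat_1 = [gamma(1) gamma(0) - gamma(1) gamma(2)] / det = [(1.1387)(4.4312) - (1.1387)(-0.4647)] / 18.33889575 = 5.57496133 / 18.33889575 = 0.304
  phi_hat_2 = [gamma(0) gamma(2) - gamma(1)^2] / det = [(4.4312)(-0.4647) - (1.1387)^2] / 18.33889575 = -3.35581633 / 18.33889575 = -0.183
So phi_hat = [0.3040, -0.1830].
Therefore phi_hat_2 = -0.1830.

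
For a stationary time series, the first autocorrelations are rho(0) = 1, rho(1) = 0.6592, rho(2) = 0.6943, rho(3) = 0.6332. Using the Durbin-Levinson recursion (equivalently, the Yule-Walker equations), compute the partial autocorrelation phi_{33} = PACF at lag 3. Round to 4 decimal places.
\phi_{33} = 0.1859

The PACF at lag k is phi_{kk}, the last component of the solution
to the Yule-Walker system G_k phi = r_k where
  (G_k)_{ij} = rho(|i - j|), (r_k)_i = rho(i), i,j = 1..k.
Equivalently, Durbin-Levinson gives phi_{kk} iteratively:
  phi_{11} = rho(1)
  phi_{kk} = [rho(k) - sum_{j=1..k-1} phi_{k-1,j} rho(k-j)]
            / [1 - sum_{j=1..k-1} phi_{k-1,j} rho(j)],
  phi_{k,j} = phi_{k-1,j} - phi_{kk} phi_{k-1,k-j},  j = 1..k-1.
Step k = 1:
  phi_11 = rho(1) = 0.6592.
Step k = 2:
  phi_22 = [rho(2) - phi_11 rho(1)] / [1 - phi_11 rho(1)] = [0.6943 - (0.6592)(0.6592)] / [1 - (0.6592)(0.6592)]
         = 0.25975536 / 0.56545536 = 0.459374.
  Update: phi_21 = phi_11 - phi_22 phi_11 = 0.6592 - (0.459374)(0.6592) = 0.356381.
Step k = 3:
  phi_33 = [rho(3) - phi_21 rho(2) - phi_22 rho(1)] / [1 - phi_21 rho(1) - phi_22 rho(2)]
    numerator   = 0.6332 - (0.356381)(0.6943) - (0.459374)(0.6592) = 0.08294561
    denominator = 1 - (0.356381)(0.6592) - (0.459374)(0.6943) = 0.44613056
  phi_33 = 0.08294561 / 0.44613056 = 0.1859.
Therefore phi_{33} = 0.1859.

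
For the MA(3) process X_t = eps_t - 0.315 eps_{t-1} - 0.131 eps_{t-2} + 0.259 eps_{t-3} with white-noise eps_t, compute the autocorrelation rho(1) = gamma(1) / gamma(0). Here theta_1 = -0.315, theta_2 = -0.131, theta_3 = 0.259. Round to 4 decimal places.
\rho(1) = -0.2600

For an MA(q) process with theta_0 = 1, the autocovariance is
  gamma(k) = sigma^2 * sum_{i=0..q-k} theta_i * theta_{i+k},
and rho(k) = gamma(k) / gamma(0). Sigma^2 cancels.
  numerator   = (1)*(-0.315) + (-0.315)*(-0.131) + (-0.131)*(0.259) = -0.307664.
  denominator = (1)^2 + (-0.315)^2 + (-0.131)^2 + (0.259)^2 = 1.183467.
  rho(1) = -0.307664 / 1.183467 = -0.2600.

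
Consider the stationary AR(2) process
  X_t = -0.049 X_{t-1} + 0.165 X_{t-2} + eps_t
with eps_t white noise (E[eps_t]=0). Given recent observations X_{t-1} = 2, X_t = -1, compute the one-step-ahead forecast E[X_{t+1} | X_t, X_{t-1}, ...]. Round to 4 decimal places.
E[X_{t+1} \mid \mathcal F_t] = 0.3790

For an AR(p) model X_t = c + sum_i phi_i X_{t-i} + eps_t, the
one-step-ahead conditional mean is
  E[X_{t+1} | X_t, ...] = c + sum_i phi_i X_{t+1-i}.
Substitute known values:
  E[X_{t+1} | ...] = (-0.049) * (-1) + (0.165) * (2)
                   = 0.3790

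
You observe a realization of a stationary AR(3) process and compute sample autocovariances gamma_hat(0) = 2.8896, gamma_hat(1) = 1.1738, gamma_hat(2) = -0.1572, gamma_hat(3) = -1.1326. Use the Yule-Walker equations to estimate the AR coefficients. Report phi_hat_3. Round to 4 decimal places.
\hat\phi_{3} = -0.3310

The Yule-Walker equations for an AR(p) process read, in matrix form,
  Gamma_p phi = r_p,   with   (Gamma_p)_{ij} = gamma(|i - j|),
                       (r_p)_i = gamma(i),   i,j = 1..p.
Substitute the sample gammas (Toeplitz matrix and right-hand side of size 3):
  Gamma_p = [[2.8896, 1.1738, -0.1572], [1.1738, 2.8896, 1.1738], [-0.1572, 1.1738, 2.8896]]
  r_p     = [1.1738, -0.1572, -1.1326]
Written out (R1..R3):
  (R1) 2.8896 phi_1 + 1.1738 phi_2 - 0.1572 phi_3 = 1.1738
  (R2) 1.1738 phi_1 + 2.8896 phi_2 + 1.1738 phi_3 = -0.1572
  (R3) -0.1572 phi_1 + 1.1738 phi_2 + 2.8896 phi_3 = -1.1326
Gaussian elimination:
  R2 <- R2 - (1.1738/2.8896) R1 = R2 - (0.406215) R1:  2.412784 phi_2 + 1.237657 phi_3 = -0.634016
  R3 <- R3 - (-0.1572/2.8896) R1 = R3 - (-0.054402) R1:  1.237657 phi_2 + 2.881048 phi_3 = -1.068743
  R3 <- R3 - (1.237657/2.412784) R2 = R3 - (0.512958) R2:  2.246182 phi_3 = -0.74352
Back-substitution:
  phi_hat_3 = -0.74352 / 2.246182 = -0.331015
  phi_hat_2 = (-0.634016 - (1.237657)(-0.331015)) / 2.412784 = -0.092977
  phi_hat_1 = (1.1738 - (1.1738)(-0.092977) - (-0.1572)(-0.331015)) / 2.8896 = 0.425976
So phi_hat = [0.4260, -0.0930, -0.3310].
Therefore phi_hat_3 = -0.3310.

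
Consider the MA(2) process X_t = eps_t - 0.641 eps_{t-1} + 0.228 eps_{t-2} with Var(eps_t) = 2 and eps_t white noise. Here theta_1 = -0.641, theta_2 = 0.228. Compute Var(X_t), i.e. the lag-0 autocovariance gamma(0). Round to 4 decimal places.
\gamma(0) = 2.9257

For an MA(q) process X_t = eps_t + sum_i theta_i eps_{t-i} with
Var(eps_t) = sigma^2, the variance is
  gamma(0) = sigma^2 * (1 + sum_i theta_i^2).
  sum_i theta_i^2 = (-0.641)^2 + (0.228)^2 = 0.410881 + 0.051984 = 0.462865.
  gamma(0) = 2 * (1 + 0.462865) = 2 * 1.462865 = 2.92573, which rounds to 2.9257.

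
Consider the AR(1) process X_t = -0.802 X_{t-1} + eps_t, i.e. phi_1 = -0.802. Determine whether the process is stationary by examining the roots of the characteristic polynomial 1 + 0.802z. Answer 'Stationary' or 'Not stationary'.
\text{Stationary}

The AR(p) characteristic polynomial is P(z) = 1 + 0.802z.
Stationarity requires all roots to lie outside the unit circle, i.e. |z| > 1 for every root.
This is linear in z: 1 + (0.802) z = 0  =>  z = -1/(0.802) = -1.246883,  |z| = 1.246883.
Moduli of all roots: 1.2469.
All moduli strictly greater than 1? Yes.
Verdict: Stationary.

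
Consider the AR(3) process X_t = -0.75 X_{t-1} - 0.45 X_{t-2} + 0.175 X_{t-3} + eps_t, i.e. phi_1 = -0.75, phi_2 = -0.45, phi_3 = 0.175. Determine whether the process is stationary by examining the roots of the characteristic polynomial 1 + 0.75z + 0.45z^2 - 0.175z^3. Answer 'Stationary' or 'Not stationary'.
\text{Stationary}

The AR(p) characteristic polynomial is P(z) = 1 + 0.75z + 0.45z^2 - 0.175z^3.
Stationarity requires all roots to lie outside the unit circle, i.e. |z| > 1 for every root.
Degree 3: look for a simple real root z0 first, then factor out (1 - z/z0) and solve the remaining quadratic.
Testing z0 = 4: P(4) = 1 + (0.75)(4) + (0.45)(4)^2 + (-0.175)(4)^3
  = 1 + (3) + (7.2) + (-11.2) = 0.  So z_0 = 4 is a root, |z_0| = 4.
Divide out the factor (1 - 0.25 z) = (1 - z/z0) (since 1/z0 = 0.25):
  P(z) = (1 - 0.25 z)(1 + (1) z + (0.7) z^2)
  [check: z-coef 1 - (0.25) = 0.75; z^2-coef 0.7 - (0.25)(1) = 0.45; z^3-coef -(0.25)(0.7) = -0.175.]
Remaining roots from the quadratic factor 1 + (1) z + (0.7) z^2:
  Set 1 + (1) z + (0.7) z^2 = 0, i.e. a z^2 + b z + c = 0 with a = 0.7, b = 1, c = 1.
  Discriminant D = b^2 - 4ac = (1)^2 - 4*(0.7)*1 = 1 - (2.8) = -1.8.
  D < 0, so the roots are the complex-conjugate pair z = (-b +/- i sqrt(-D)) / (2a) = -0.7143 +/- 0.9583i.
  For a conjugate pair |z|^2 = z * conj(z) = (product of roots) = c/a = 1/(0.7) = 1.428571, so |z| = sqrt(1.428571) = 1.1952 for both roots.
Moduli of all roots: 4.0000, 1.1952, 1.1952.
All moduli strictly greater than 1? Yes.
Verdict: Stationary.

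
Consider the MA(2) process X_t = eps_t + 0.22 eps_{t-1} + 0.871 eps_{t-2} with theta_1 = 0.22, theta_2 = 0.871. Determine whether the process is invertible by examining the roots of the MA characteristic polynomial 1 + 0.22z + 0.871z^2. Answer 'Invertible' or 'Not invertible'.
\text{Invertible}

The MA(q) characteristic polynomial is P(z) = 1 + 0.22z + 0.871z^2.
Invertibility requires all roots to lie outside the unit circle, i.e. |z| > 1 for every root.
Set 1 + (0.22) z + (0.871) z^2 = 0, i.e. a z^2 + b z + c = 0 with a = 0.871, b = 0.22, c = 1.
Discriminant D = b^2 - 4ac = (0.22)^2 - 4*(0.871)*1 = 0.0484 - (3.484) = -3.4356.
D < 0, so the roots are the complex-conjugate pair z = (-b +/- i sqrt(-D)) / (2a) = -0.1263 +/- 1.064i.
For a conjugate pair |z|^2 = z * conj(z) = (product of roots) = c/a = 1/(0.871) = 1.148106, so |z| = sqrt(1.148106) = 1.0715 for both roots.
Moduli of all roots: 1.0715, 1.0715.
All moduli strictly greater than 1? Yes.
Verdict: Invertible.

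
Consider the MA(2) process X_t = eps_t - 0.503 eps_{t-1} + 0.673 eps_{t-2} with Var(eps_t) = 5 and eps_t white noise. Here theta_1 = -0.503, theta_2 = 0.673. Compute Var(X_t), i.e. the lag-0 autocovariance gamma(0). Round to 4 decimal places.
\gamma(0) = 8.5297

For an MA(q) process X_t = eps_t + sum_i theta_i eps_{t-i} with
Var(eps_t) = sigma^2, the variance is
  gamma(0) = sigma^2 * (1 + sum_i theta_i^2).
  sum_i theta_i^2 = (-0.503)^2 + (0.673)^2 = 0.253009 + 0.452929 = 0.705938.
  gamma(0) = 5 * (1 + 0.705938) = 5 * 1.705938 = 8.52969, which rounds to 8.5297.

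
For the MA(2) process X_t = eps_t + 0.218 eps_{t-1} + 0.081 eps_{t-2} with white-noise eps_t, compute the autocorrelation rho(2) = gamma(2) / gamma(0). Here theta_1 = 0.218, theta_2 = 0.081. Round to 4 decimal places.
\rho(2) = 0.0768

For an MA(q) process with theta_0 = 1, the autocovariance is
  gamma(k) = sigma^2 * sum_{i=0..q-k} theta_i * theta_{i+k},
and rho(k) = gamma(k) / gamma(0). Sigma^2 cancels.
  numerator   = (1)*(0.081) = 0.081.
  denominator = (1)^2 + (0.218)^2 + (0.081)^2 = 1.054085.
  rho(2) = 0.081 / 1.054085 = 0.0768.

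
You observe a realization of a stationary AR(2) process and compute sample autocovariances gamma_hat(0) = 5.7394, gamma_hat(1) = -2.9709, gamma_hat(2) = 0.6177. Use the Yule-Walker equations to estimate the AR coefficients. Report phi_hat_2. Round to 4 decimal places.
\hat\phi_{2} = -0.2190

The Yule-Walker equations for an AR(p) process read, in matrix form,
  Gamma_p phi = r_p,   with   (Gamma_p)_{ij} = gamma(|i - j|),
                       (r_p)_i = gamma(i),   i,j = 1..p.
Substitute the sample gammas (Toeplitz matrix and right-hand side of size 2):
  Gamma_p = [[5.7394, -2.9709], [-2.9709, 5.7394]]
  r_p     = [-2.9709, 0.6177]
Written out:
  5.7394 phi_1 - 2.9709 phi_2 = -2.9709
  -2.9709 phi_1 + 5.7394 phi_2 = 0.6177
Solve by Cramer's rule:
  det = gamma(0)^2 - gamma(1)^2 = (5.7394)^2 - (-2.9709)^2 = 32.94071236 - 8.82624681 = 24.11446555
  phi_hat_1 = [gamma(1) gamma(0) - gamma(1) gamma(2)] / det = [(-2.9709)(5.7394) - (-2.9709)(0.6177)] / 24.11446555 = -15.21605853 / 24.11446555 = -0.631
  phi_hat_2 = [gamma(0) gamma(2) - gamma(1)^2] / det = [(5.7394)(0.6177) - (-2.9709)^2] / 24.11446555 = -5.28101943 / 24.11446555 = -0.219
So phi_hat = [-0.6310, -0.2190].
Therefore phi_hat_2 = -0.2190.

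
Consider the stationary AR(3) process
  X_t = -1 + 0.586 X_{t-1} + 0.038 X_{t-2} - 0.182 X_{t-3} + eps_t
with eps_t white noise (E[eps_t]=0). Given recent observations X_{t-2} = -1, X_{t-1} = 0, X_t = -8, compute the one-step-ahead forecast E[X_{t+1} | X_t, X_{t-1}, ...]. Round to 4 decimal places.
E[X_{t+1} \mid \mathcal F_t] = -5.5060

For an AR(p) model X_t = c + sum_i phi_i X_{t-i} + eps_t, the
one-step-ahead conditional mean is
  E[X_{t+1} | X_t, ...] = c + sum_i phi_i X_{t+1-i}.
Substitute known values:
  E[X_{t+1} | ...] = -1 + (0.586) * (-8) + (0.038) * (0) + (-0.182) * (-1)
                   = -5.5060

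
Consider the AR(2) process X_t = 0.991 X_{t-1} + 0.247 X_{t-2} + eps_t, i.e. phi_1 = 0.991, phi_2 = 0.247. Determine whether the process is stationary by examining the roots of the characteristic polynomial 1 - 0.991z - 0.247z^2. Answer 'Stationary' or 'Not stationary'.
\text{Not stationary}

The AR(p) characteristic polynomial is P(z) = 1 - 0.991z - 0.247z^2.
Stationarity requires all roots to lie outside the unit circle, i.e. |z| > 1 for every root.
Set 1 + (-0.991) z + (-0.247) z^2 = 0, i.e. a z^2 + b z + c = 0 with a = -0.247, b = -0.991, c = 1.
Discriminant D = b^2 - 4ac = (-0.991)^2 - 4*(-0.247)*1 = 0.982081 - (-0.988) = 1.970081.
D >= 0, so the roots are real: z = (-b +/- sqrt(D)) / (2a) = (0.991 +/- 1.403596) / (-0.494).
  z_1 = (0.991 + 1.403596) / (-0.494) = -4.8474,   |z_1| = 4.8474.
  z_2 = (0.991 - 1.403596) / (-0.494) = 0.8352,   |z_2| = 0.8352.
Moduli of all roots: 4.8474, 0.8352.
All moduli strictly greater than 1? No.
Verdict: Not stationary.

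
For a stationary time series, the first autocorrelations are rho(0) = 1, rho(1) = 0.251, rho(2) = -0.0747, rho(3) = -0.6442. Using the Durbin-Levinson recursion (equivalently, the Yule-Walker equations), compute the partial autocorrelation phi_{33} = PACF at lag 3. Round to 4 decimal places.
\phi_{33} = -0.6390

The PACF at lag k is phi_{kk}, the last component of the solution
to the Yule-Walker system G_k phi = r_k where
  (G_k)_{ij} = rho(|i - j|), (r_k)_i = rho(i), i,j = 1..k.
Equivalently, Durbin-Levinson gives phi_{kk} iteratively:
  phi_{11} = rho(1)
  phi_{kk} = [rho(k) - sum_{j=1..k-1} phi_{k-1,j} rho(k-j)]
            / [1 - sum_{j=1..k-1} phi_{k-1,j} rho(j)],
  phi_{k,j} = phi_{k-1,j} - phi_{kk} phi_{k-1,k-j},  j = 1..k-1.
Step k = 1:
  phi_11 = rho(1) = 0.251.
Step k = 2:
  phi_22 = [rho(2) - phi_11 rho(1)] / [1 - phi_11 rho(1)] = [-0.0747 - (0.251)(0.251)] / [1 - (0.251)(0.251)]
         = -0.137701 / 0.936999 = -0.14696.
  Update: phi_21 = phi_11 - phi_22 phi_11 = 0.251 - (-0.14696)(0.251) = 0.287887.
Step k = 3:
  phi_33 = [rho(3) - phi_21 rho(2) - phi_22 rho(1)] / [1 - phi_21 rho(1) - phi_22 rho(2)]
    numerator   = -0.6442 - (0.287887)(-0.0747) - (-0.14696)(0.251) = -0.58580799
    denominator = 1 - (0.287887)(0.251) - (-0.14696)(-0.0747) = 0.91676252
  phi_33 = -0.58580799 / 0.91676252 = -0.639.
Therefore phi_{33} = -0.6390.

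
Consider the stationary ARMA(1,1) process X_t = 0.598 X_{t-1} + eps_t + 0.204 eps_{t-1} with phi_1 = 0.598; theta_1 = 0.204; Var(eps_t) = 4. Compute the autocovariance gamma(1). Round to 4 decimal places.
\gamma(1) = 5.6030

Multiply the model equation by X_{t-k} and take expectations. With theta_0 = psi_0 = 1 and psi_j the MA(infinity) weights, this gives
  gamma(k) - sum_i phi_i gamma(k-i) = c_k,
  c_k = sigma^2 * sum_{j=k..q} theta_j psi_{j-k}   (c_k = 0 for k > q),
using gamma(-m) = gamma(m).
psi-weights needed (psi_j = theta_j + sum_i phi_i psi_{j-i}):
  psi_1 = theta_1 + phi_1 = 0.204 + (0.598) = 0.802
Right-hand sides:
  c_0 = sigma^2 (1 + theta_1 psi_1) = 4 * (1 + (0.204)(0.802)) = 4 * 1.163608 = 4.654432
  c_1 = sigma^2 theta_1 = 4 * (0.204) = 0.816
  c_2 = 0
Equations for k = 0 and k = 1 (AR order 1):
  gamma(0) = phi_1 gamma(1) + c_0
  gamma(1) = phi_1 gamma(0) + c_1
Substituting the second into the first: gamma(0) (1 - phi_1^2) = c_0 + phi_1 c_1, so
  gamma(0) = (c_0 + phi_1 c_1) / (1 - phi_1^2) = (4.654432 + (0.598)(0.816)) / (1 - (0.598)^2) = 5.1424 / 0.642396 = 8.005031.
  gamma(1) = phi_1 gamma(0) + c_1 = (0.598)(8.005031) + (0.816) = 5.603009.
Therefore gamma(1) = 5.6030 (to 4 decimal places).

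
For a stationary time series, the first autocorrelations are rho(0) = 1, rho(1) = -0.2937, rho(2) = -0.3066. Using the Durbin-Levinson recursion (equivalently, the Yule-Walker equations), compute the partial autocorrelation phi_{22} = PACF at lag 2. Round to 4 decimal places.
\phi_{22} = -0.4299

The PACF at lag k is phi_{kk}, the last component of the solution
to the Yule-Walker system G_k phi = r_k where
  (G_k)_{ij} = rho(|i - j|), (r_k)_i = rho(i), i,j = 1..k.
Equivalently, Durbin-Levinson gives phi_{kk} iteratively:
  phi_{11} = rho(1)
  phi_{kk} = [rho(k) - sum_{j=1..k-1} phi_{k-1,j} rho(k-j)]
            / [1 - sum_{j=1..k-1} phi_{k-1,j} rho(j)],
  phi_{k,j} = phi_{k-1,j} - phi_{kk} phi_{k-1,k-j},  j = 1..k-1.
Step k = 1:
  phi_11 = rho(1) = -0.2937.
Step k = 2:
  phi_22 = [rho(2) - phi_11 rho(1)] / [1 - phi_11 rho(1)] = [-0.3066 - (-0.2937)(-0.2937)] / [1 - (-0.2937)(-0.2937)]
         = -0.39285969 / 0.91374031 = -0.4299.
Therefore phi_{22} = -0.4299.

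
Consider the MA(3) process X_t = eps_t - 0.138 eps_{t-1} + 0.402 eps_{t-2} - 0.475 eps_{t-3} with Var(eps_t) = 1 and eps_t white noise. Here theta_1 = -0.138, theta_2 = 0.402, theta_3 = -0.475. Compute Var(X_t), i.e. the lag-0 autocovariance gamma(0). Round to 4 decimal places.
\gamma(0) = 1.4063

For an MA(q) process X_t = eps_t + sum_i theta_i eps_{t-i} with
Var(eps_t) = sigma^2, the variance is
  gamma(0) = sigma^2 * (1 + sum_i theta_i^2).
  sum_i theta_i^2 = (-0.138)^2 + (0.402)^2 + (-0.475)^2 = 0.019044 + 0.161604 + 0.225625 = 0.406273.
  gamma(0) = 1 * (1 + 0.406273) = 1 * 1.406273 = 1.406273, which rounds to 1.4063.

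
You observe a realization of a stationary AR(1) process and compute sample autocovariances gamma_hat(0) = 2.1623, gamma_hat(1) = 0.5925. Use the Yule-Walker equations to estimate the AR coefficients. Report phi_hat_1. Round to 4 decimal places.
\hat\phi_{1} = 0.2740

The Yule-Walker equations for an AR(p) process read, in matrix form,
  Gamma_p phi = r_p,   with   (Gamma_p)_{ij} = gamma(|i - j|),
                       (r_p)_i = gamma(i),   i,j = 1..p.
Substitute the sample gammas (Toeplitz matrix and right-hand side of size 1):
  Gamma_p = [[2.1623]]
  r_p     = [0.5925]
With p = 1 this is the single equation gamma(0) phi_1 = gamma(1):
  phi_hat_1 = gamma(1) / gamma(0) = 0.5925 / 2.1623 = 0.2740.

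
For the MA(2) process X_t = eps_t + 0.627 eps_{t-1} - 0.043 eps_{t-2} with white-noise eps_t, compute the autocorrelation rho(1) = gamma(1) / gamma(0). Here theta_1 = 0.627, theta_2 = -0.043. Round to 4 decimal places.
\rho(1) = 0.4301

For an MA(q) process with theta_0 = 1, the autocovariance is
  gamma(k) = sigma^2 * sum_{i=0..q-k} theta_i * theta_{i+k},
and rho(k) = gamma(k) / gamma(0). Sigma^2 cancels.
  numerator   = (1)*(0.627) + (0.627)*(-0.043) = 0.600039.
  denominator = (1)^2 + (0.627)^2 + (-0.043)^2 = 1.394978.
  rho(1) = 0.600039 / 1.394978 = 0.4301.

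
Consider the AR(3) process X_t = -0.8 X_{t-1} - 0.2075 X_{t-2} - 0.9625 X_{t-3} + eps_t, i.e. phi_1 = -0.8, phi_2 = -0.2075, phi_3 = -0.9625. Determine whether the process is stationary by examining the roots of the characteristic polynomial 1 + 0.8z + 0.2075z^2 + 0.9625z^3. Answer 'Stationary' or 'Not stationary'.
\text{Not stationary}

The AR(p) characteristic polynomial is P(z) = 1 + 0.8z + 0.2075z^2 + 0.9625z^3.
Stationarity requires all roots to lie outside the unit circle, i.e. |z| > 1 for every root.
Degree 3: look for a simple real root z0 first, then factor out (1 - z/z0) and solve the remaining quadratic.
Testing z0 = -0.8: P(-0.8) = 1 + (0.8)(-0.8) + (0.2075)(-0.8)^2 + (0.9625)(-0.8)^3
  = 1 + (-0.64) + (0.1328) + (-0.4928) = 0.  So z_0 = -0.8 is a root, |z_0| = 0.8.
Divide out the factor (1 + 1.25 z) = (1 - z/z0) (since 1/z0 = -1.25):
  P(z) = (1 + 1.25 z)(1 + (-0.45) z + (0.77) z^2)
  [check: z-coef -0.45 - (-1.25) = 0.8; z^2-coef 0.77 - (-1.25)(-0.45) = 0.2075; z^3-coef -(-1.25)(0.77) = 0.9625.]
Remaining roots from the quadratic factor 1 + (-0.45) z + (0.77) z^2:
  Set 1 + (-0.45) z + (0.77) z^2 = 0, i.e. a z^2 + b z + c = 0 with a = 0.77, b = -0.45, c = 1.
  Discriminant D = b^2 - 4ac = (-0.45)^2 - 4*(0.77)*1 = 0.2025 - (3.08) = -2.8775.
  D < 0, so the roots are the complex-conjugate pair z = (-b +/- i sqrt(-D)) / (2a) = 0.2922 +/- 1.1015i.
  For a conjugate pair |z|^2 = z * conj(z) = (product of roots) = c/a = 1/(0.77) = 1.298701, so |z| = sqrt(1.298701) = 1.1396 for both roots.
Moduli of all roots: 0.8000, 1.1396, 1.1396.
All moduli strictly greater than 1? No.
Verdict: Not stationary.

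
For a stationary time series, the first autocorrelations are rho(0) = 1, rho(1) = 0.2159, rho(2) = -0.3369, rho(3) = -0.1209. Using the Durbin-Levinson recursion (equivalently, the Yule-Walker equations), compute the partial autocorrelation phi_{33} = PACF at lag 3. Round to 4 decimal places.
\phi_{33} = 0.0850

The PACF at lag k is phi_{kk}, the last component of the solution
to the Yule-Walker system G_k phi = r_k where
  (G_k)_{ij} = rho(|i - j|), (r_k)_i = rho(i), i,j = 1..k.
Equivalently, Durbin-Levinson gives phi_{kk} iteratively:
  phi_{11} = rho(1)
  phi_{kk} = [rho(k) - sum_{j=1..k-1} phi_{k-1,j} rho(k-j)]
            / [1 - sum_{j=1..k-1} phi_{k-1,j} rho(j)],
  phi_{k,j} = phi_{k-1,j} - phi_{kk} phi_{k-1,k-j},  j = 1..k-1.
Step k = 1:
  phi_11 = rho(1) = 0.2159.
Step k = 2:
  phi_22 = [rho(2) - phi_11 rho(1)] / [1 - phi_11 rho(1)] = [-0.3369 - (0.2159)(0.2159)] / [1 - (0.2159)(0.2159)]
         = -0.38351281 / 0.95338719 = -0.402263.
  Update: phi_21 = phi_11 - phi_22 phi_11 = 0.2159 - (-0.402263)(0.2159) = 0.302749.
Step k = 3:
  phi_33 = [rho(3) - phi_21 rho(2) - phi_22 rho(1)] / [1 - phi_21 rho(1) - phi_22 rho(2)]
    numerator   = -0.1209 - (0.302749)(-0.3369) - (-0.402263)(0.2159) = 0.06794471
    denominator = 1 - (0.302749)(0.2159) - (-0.402263)(-0.3369) = 0.79911401
  phi_33 = 0.06794471 / 0.79911401 = 0.085.
Therefore phi_{33} = 0.0850.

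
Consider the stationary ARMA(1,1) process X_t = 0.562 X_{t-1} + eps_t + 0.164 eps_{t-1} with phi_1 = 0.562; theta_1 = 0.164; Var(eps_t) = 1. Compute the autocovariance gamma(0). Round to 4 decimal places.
\gamma(0) = 1.7704

Multiply the model equation by X_{t-k} and take expectations. With theta_0 = psi_0 = 1 and psi_j the MA(infinity) weights, this gives
  gamma(k) - sum_i phi_i gamma(k-i) = c_k,
  c_k = sigma^2 * sum_{j=k..q} theta_j psi_{j-k}   (c_k = 0 for k > q),
using gamma(-m) = gamma(m).
psi-weights needed (psi_j = theta_j + sum_i phi_i psi_{j-i}):
  psi_1 = theta_1 + phi_1 = 0.164 + (0.562) = 0.726
Right-hand sides:
  c_0 = sigma^2 (1 + theta_1 psi_1) = 1 * (1 + (0.164)(0.726)) = 1 * 1.119064 = 1.119064
  c_1 = sigma^2 theta_1 = 1 * (0.164) = 0.164
  c_2 = 0
Equations for k = 0 and k = 1 (AR order 1):
  gamma(0) = phi_1 gamma(1) + c_0
  gamma(1) = phi_1 gamma(0) + c_1
Substituting the second into the first: gamma(0) (1 - phi_1^2) = c_0 + phi_1 c_1, so
  gamma(0) = (c_0 + phi_1 c_1) / (1 - phi_1^2) = (1.119064 + (0.562)(0.164)) / (1 - (0.562)^2) = 1.211232 / 0.684156 = 1.770403.
Therefore gamma(0) = 1.7704 (to 4 decimal places).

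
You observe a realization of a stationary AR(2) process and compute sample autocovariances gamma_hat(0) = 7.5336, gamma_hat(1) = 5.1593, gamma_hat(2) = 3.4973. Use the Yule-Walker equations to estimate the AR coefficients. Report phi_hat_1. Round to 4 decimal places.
\hat\phi_{1} = 0.6910

The Yule-Walker equations for an AR(p) process read, in matrix form,
  Gamma_p phi = r_p,   with   (Gamma_p)_{ij} = gamma(|i - j|),
                       (r_p)_i = gamma(i),   i,j = 1..p.
Substitute the sample gammas (Toeplitz matrix and right-hand side of size 2):
  Gamma_p = [[7.5336, 5.1593], [5.1593, 7.5336]]
  r_p     = [5.1593, 3.4973]
Written out:
  7.5336 phi_1 + 5.1593 phi_2 = 5.1593
  5.1593 phi_1 + 7.5336 phi_2 = 3.4973
Solve by Cramer's rule:
  det = gamma(0)^2 - gamma(1)^2 = (7.5336)^2 - (5.1593)^2 = 56.75512896 - 26.61837649 = 30.13675247
  phi_hat_1 = [gamma(1) gamma(0) - gamma(1) gamma(2)] / det = [(5.1593)(7.5336) - (5.1593)(3.4973)] / 30.13675247 = 20.82448259 / 30.13675247 = 0.691
  phi_hat_2 = [gamma(0) gamma(2) - gamma(1)^2] / det = [(7.5336)(3.4973) - (5.1593)^2] / 30.13675247 = -0.27111721 / 30.13675247 = -0.009
So phi_hat = [0.6910, -0.0090].
Therefore phi_hat_1 = 0.6910.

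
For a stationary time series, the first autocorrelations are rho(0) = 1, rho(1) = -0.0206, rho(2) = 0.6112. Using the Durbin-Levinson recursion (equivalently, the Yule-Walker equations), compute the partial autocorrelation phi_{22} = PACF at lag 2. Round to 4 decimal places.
\phi_{22} = 0.6110

The PACF at lag k is phi_{kk}, the last component of the solution
to the Yule-Walker system G_k phi = r_k where
  (G_k)_{ij} = rho(|i - j|), (r_k)_i = rho(i), i,j = 1..k.
Equivalently, Durbin-Levinson gives phi_{kk} iteratively:
  phi_{11} = rho(1)
  phi_{kk} = [rho(k) - sum_{j=1..k-1} phi_{k-1,j} rho(k-j)]
            / [1 - sum_{j=1..k-1} phi_{k-1,j} rho(j)],
  phi_{k,j} = phi_{k-1,j} - phi_{kk} phi_{k-1,k-j},  j = 1..k-1.
Step k = 1:
  phi_11 = rho(1) = -0.0206.
Step k = 2:
  phi_22 = [rho(2) - phi_11 rho(1)] / [1 - phi_11 rho(1)] = [0.6112 - (-0.0206)(-0.0206)] / [1 - (-0.0206)(-0.0206)]
         = 0.61077564 / 0.99957564 = 0.611.
Therefore phi_{22} = 0.6110.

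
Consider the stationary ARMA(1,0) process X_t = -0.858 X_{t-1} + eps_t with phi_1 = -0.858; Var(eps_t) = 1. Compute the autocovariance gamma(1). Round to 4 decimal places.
\gamma(1) = -3.2520

Multiply the model equation by X_{t-k} and take expectations. With theta_0 = psi_0 = 1 and psi_j the MA(infinity) weights, this gives
  gamma(k) - sum_i phi_i gamma(k-i) = c_k,
  c_k = sigma^2 * sum_{j=k..q} theta_j psi_{j-k}   (c_k = 0 for k > q),
using gamma(-m) = gamma(m).
Pure AR (q = 0): c_0 = sigma^2 = 1, c_k = 0 for k >= 1.
Equations for k = 0 and k = 1 (AR order 1):
  gamma(0) = phi_1 gamma(1) + c_0
  gamma(1) = phi_1 gamma(0) + c_1
Substituting the second into the first: gamma(0) (1 - phi_1^2) = c_0 + phi_1 c_1, so
  gamma(0) = c_0 / (1 - phi_1^2) = 1 / (1 - (-0.858)^2) = 1 / 0.263836 = 3.790233.
  gamma(1) = phi_1 gamma(0) = (-0.858)(3.790233) = -3.25202.
Therefore gamma(1) = -3.2520 (to 4 decimal places).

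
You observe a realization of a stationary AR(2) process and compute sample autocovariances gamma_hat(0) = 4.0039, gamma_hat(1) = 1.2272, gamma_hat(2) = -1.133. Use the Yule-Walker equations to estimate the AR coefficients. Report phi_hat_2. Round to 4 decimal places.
\hat\phi_{2} = -0.4160

The Yule-Walker equations for an AR(p) process read, in matrix form,
  Gamma_p phi = r_p,   with   (Gamma_p)_{ij} = gamma(|i - j|),
                       (r_p)_i = gamma(i),   i,j = 1..p.
Substitute the sample gammas (Toeplitz matrix and right-hand side of size 2):
  Gamma_p = [[4.0039, 1.2272], [1.2272, 4.0039]]
  r_p     = [1.2272, -1.133]
Written out:
  4.0039 phi_1 + 1.2272 phi_2 = 1.2272
  1.2272 phi_1 + 4.0039 phi_2 = -1.133
Solve by Cramer's rule:
  det = gamma(0)^2 - gamma(1)^2 = (4.0039)^2 - (1.2272)^2 = 16.03121521 - 1.50601984 = 14.52519537
  phi_hat_1 = [gamma(1) gamma(0) - gamma(1) gamma(2)] / det = [(1.2272)(4.0039) - (1.2272)(-1.133)] / 14.52519537 = 6.30400368 / 14.52519537 = 0.434
  phi_hat_2 = [gamma(0) gamma(2) - gamma(1)^2] / det = [(4.0039)(-1.133) - (1.2272)^2] / 14.52519537 = -6.04243854 / 14.52519537 = -0.416
So phi_hat = [0.4340, -0.4160].
Therefore phi_hat_2 = -0.4160.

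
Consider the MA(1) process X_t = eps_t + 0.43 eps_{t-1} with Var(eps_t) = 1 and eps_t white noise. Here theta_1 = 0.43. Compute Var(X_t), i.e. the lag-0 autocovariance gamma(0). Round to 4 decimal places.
\gamma(0) = 1.1849

For an MA(q) process X_t = eps_t + sum_i theta_i eps_{t-i} with
Var(eps_t) = sigma^2, the variance is
  gamma(0) = sigma^2 * (1 + sum_i theta_i^2).
  sum_i theta_i^2 = (0.43)^2 = 0.1849.
  gamma(0) = 1 * (1 + 0.1849) = 1 * 1.1849 = 1.1849.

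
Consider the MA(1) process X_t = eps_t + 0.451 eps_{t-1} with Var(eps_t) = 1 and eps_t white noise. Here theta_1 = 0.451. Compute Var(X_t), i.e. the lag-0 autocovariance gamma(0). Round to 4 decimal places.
\gamma(0) = 1.2034

For an MA(q) process X_t = eps_t + sum_i theta_i eps_{t-i} with
Var(eps_t) = sigma^2, the variance is
  gamma(0) = sigma^2 * (1 + sum_i theta_i^2).
  sum_i theta_i^2 = (0.451)^2 = 0.203401.
  gamma(0) = 1 * (1 + 0.203401) = 1 * 1.203401 = 1.203401, which rounds to 1.2034.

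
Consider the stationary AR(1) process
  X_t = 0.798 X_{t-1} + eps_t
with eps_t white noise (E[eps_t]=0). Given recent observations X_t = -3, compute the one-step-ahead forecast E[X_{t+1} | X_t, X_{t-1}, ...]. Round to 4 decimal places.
E[X_{t+1} \mid \mathcal F_t] = -2.3940

For an AR(p) model X_t = c + sum_i phi_i X_{t-i} + eps_t, the
one-step-ahead conditional mean is
  E[X_{t+1} | X_t, ...] = c + sum_i phi_i X_{t+1-i}.
Substitute known values:
  E[X_{t+1} | ...] = (0.798) * (-3)
                   = -2.3940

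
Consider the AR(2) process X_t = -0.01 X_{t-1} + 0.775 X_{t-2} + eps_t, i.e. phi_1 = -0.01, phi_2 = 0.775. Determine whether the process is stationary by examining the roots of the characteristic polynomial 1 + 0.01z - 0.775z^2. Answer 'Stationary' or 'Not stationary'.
\text{Stationary}

The AR(p) characteristic polynomial is P(z) = 1 + 0.01z - 0.775z^2.
Stationarity requires all roots to lie outside the unit circle, i.e. |z| > 1 for every root.
Set 1 + (0.01) z + (-0.775) z^2 = 0, i.e. a z^2 + b z + c = 0 with a = -0.775, b = 0.01, c = 1.
Discriminant D = b^2 - 4ac = (0.01)^2 - 4*(-0.775)*1 = 0.0001 - (-3.1) = 3.1001.
D >= 0, so the roots are real: z = (-b +/- sqrt(D)) / (2a) = (-0.01 +/- 1.76071) / (-1.55).
  z_1 = (-0.01 + 1.76071) / (-1.55) = -1.1295,   |z_1| = 1.1295.
  z_2 = (-0.01 - 1.76071) / (-1.55) = 1.1424,   |z_2| = 1.1424.
Moduli of all roots: 1.1295, 1.1424.
All moduli strictly greater than 1? Yes.
Verdict: Stationary.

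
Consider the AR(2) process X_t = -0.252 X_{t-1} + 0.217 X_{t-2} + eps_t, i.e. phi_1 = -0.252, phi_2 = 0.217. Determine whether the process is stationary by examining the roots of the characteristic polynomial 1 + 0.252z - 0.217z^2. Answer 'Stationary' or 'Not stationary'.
\text{Stationary}

The AR(p) characteristic polynomial is P(z) = 1 + 0.252z - 0.217z^2.
Stationarity requires all roots to lie outside the unit circle, i.e. |z| > 1 for every root.
Set 1 + (0.252) z + (-0.217) z^2 = 0, i.e. a z^2 + b z + c = 0 with a = -0.217, b = 0.252, c = 1.
Discriminant D = b^2 - 4ac = (0.252)^2 - 4*(-0.217)*1 = 0.063504 - (-0.868) = 0.931504.
D >= 0, so the roots are real: z = (-b +/- sqrt(D)) / (2a) = (-0.252 +/- 0.965145) / (-0.434).
  z_1 = (-0.252 + 0.965145) / (-0.434) = -1.6432,   |z_1| = 1.6432.
  z_2 = (-0.252 - 0.965145) / (-0.434) = 2.8045,   |z_2| = 2.8045.
Moduli of all roots: 1.6432, 2.8045.
All moduli strictly greater than 1? Yes.
Verdict: Stationary.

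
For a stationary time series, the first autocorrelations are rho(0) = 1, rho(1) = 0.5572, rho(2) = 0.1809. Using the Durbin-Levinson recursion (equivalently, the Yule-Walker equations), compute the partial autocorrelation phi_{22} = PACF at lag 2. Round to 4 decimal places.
\phi_{22} = -0.1879

The PACF at lag k is phi_{kk}, the last component of the solution
to the Yule-Walker system G_k phi = r_k where
  (G_k)_{ij} = rho(|i - j|), (r_k)_i = rho(i), i,j = 1..k.
Equivalently, Durbin-Levinson gives phi_{kk} iteratively:
  phi_{11} = rho(1)
  phi_{kk} = [rho(k) - sum_{j=1..k-1} phi_{k-1,j} rho(k-j)]
            / [1 - sum_{j=1..k-1} phi_{k-1,j} rho(j)],
  phi_{k,j} = phi_{k-1,j} - phi_{kk} phi_{k-1,k-j},  j = 1..k-1.
Step k = 1:
  phi_11 = rho(1) = 0.5572.
Step k = 2:
  phi_22 = [rho(2) - phi_11 rho(1)] / [1 - phi_11 rho(1)] = [0.1809 - (0.5572)(0.5572)] / [1 - (0.5572)(0.5572)]
         = -0.12957184 / 0.68952816 = -0.1879.
Therefore phi_{22} = -0.1879.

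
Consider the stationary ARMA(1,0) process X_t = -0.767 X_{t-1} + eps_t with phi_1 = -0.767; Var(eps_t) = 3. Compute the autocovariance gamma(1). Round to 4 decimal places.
\gamma(1) = -5.5889

Multiply the model equation by X_{t-k} and take expectations. With theta_0 = psi_0 = 1 and psi_j the MA(infinity) weights, this gives
  gamma(k) - sum_i phi_i gamma(k-i) = c_k,
  c_k = sigma^2 * sum_{j=k..q} theta_j psi_{j-k}   (c_k = 0 for k > q),
using gamma(-m) = gamma(m).
Pure AR (q = 0): c_0 = sigma^2 = 3, c_k = 0 for k >= 1.
Equations for k = 0 and k = 1 (AR order 1):
  gamma(0) = phi_1 gamma(1) + c_0
  gamma(1) = phi_1 gamma(0) + c_1
Substituting the second into the first: gamma(0) (1 - phi_1^2) = c_0 + phi_1 c_1, so
  gamma(0) = c_0 / (1 - phi_1^2) = 3 / (1 - (-0.767)^2) = 3 / 0.411711 = 7.286665.
  gamma(1) = phi_1 gamma(0) = (-0.767)(7.286665) = -5.588872.
Therefore gamma(1) = -5.5889 (to 4 decimal places).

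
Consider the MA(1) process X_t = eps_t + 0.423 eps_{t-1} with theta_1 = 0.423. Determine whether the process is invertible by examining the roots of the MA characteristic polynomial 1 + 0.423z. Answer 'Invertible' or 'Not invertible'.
\text{Invertible}

The MA(q) characteristic polynomial is P(z) = 1 + 0.423z.
Invertibility requires all roots to lie outside the unit circle, i.e. |z| > 1 for every root.
This is linear in z: 1 + (0.423) z = 0  =>  z = -1/(0.423) = -2.364066,  |z| = 2.364066.
Moduli of all roots: 2.3641.
All moduli strictly greater than 1? Yes.
Verdict: Invertible.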